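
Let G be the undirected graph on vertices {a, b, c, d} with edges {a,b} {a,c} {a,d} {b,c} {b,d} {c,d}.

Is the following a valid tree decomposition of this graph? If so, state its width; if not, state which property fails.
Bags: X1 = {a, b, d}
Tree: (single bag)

A tree decomposition must satisfy three properties: every vertex lies in some bag; for every edge, both endpoints lie together in some bag; and for every vertex, the bags containing it form a connected subtree. Here vertex c appears in no bag, so the decomposition is invalid.

No — vertex c appears in no bag.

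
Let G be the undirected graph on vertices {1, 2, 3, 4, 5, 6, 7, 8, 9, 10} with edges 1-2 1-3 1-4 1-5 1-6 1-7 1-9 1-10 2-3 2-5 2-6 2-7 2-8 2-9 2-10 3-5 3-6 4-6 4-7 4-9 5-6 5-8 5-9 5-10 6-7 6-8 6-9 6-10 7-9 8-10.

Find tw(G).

4

A width-4 tree decomposition is:
Bags: B1 = {1, 2, 3, 5, 6}  B2 = {1, 2, 5, 6, 9}  B3 = {1, 2, 6, 7, 9}  B4 = {1, 2, 5, 6, 10}  B5 = {2, 5, 6, 8, 10}  B6 = {1, 4, 6, 7, 9}
Tree: B1–B2, B2–B3, B2–B4, B4–B5, B3–B6
Every bag has size at most 5, so the width is 5 − 1 = 4 and tw(G) ≤ 4. On the other hand G contains the 5-clique {2, 5, 6, 8, 10}. A clique must lie in a single bag of any decomposition, so no decomposition can have width below 4. The upper and lower bounds meet at 4, so that is the treewidth.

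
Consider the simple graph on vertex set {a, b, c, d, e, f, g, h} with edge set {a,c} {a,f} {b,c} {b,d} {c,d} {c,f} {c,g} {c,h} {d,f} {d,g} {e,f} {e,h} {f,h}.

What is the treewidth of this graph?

A width-2 tree decomposition is:
Bags: B1 = {c, d, f}  B2 = {b, c, d}  B3 = {c, d, g}  B4 = {c, f, h}  B5 = {a, c, f}  B6 = {e, f, h}
Tree: B1–B2, B2–B3, B1–B4, B1–B5, B4–B6
The largest bag has 3 vertices, giving width 2; this decomposition certifies tw(G) ≤ 2. On the other hand G contains the 3-clique {e, f, h}. A clique must lie in a single bag of any decomposition, so no decomposition can have width below 2. Combining the bounds, tw(G) = 2.

2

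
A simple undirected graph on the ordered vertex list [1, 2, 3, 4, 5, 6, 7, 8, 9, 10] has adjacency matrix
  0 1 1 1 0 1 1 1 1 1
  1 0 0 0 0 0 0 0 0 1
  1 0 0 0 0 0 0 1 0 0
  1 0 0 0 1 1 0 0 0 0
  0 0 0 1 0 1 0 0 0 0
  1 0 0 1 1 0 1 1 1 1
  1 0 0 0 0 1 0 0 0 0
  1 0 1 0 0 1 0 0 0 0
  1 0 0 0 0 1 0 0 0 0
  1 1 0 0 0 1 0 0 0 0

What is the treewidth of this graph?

2

A width-2 tree decomposition is:
Bags: B1 = {1, 6, 10}  B2 = {1, 4, 6}  B3 = {1, 6, 8}  B4 = {4, 5, 6}  B5 = {1, 6, 7}  B6 = {1, 6, 9}  B7 = {1, 2, 10}  B8 = {1, 3, 8}
Tree: B1–B2, B1–B3, B2–B4, B3–B5, B1–B6, B1–B7, B3–B8
The largest bag has 3 vertices, giving width 2; this decomposition certifies tw(G) ≤ 2. For the lower bound, the 3 vertices {1, 2, 10} are pairwise adjacent, and any tree decomposition puts a clique entirely inside one bag — forcing width ≥ 2. Combining the bounds, tw(G) = 2.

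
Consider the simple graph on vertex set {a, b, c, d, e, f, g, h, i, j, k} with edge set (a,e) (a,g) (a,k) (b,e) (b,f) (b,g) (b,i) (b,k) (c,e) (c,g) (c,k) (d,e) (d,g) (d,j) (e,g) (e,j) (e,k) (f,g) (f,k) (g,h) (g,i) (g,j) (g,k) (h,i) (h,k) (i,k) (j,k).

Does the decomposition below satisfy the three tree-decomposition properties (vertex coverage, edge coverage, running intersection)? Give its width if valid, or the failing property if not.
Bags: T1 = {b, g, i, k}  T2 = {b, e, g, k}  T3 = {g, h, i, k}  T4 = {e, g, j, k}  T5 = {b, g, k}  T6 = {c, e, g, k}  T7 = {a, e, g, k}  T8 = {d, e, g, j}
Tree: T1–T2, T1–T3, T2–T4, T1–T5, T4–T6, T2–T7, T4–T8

A tree decomposition must satisfy three properties: every vertex lies in some bag; for every edge, both endpoints lie together in some bag; and for every vertex, the bags containing it form a connected subtree. Here vertex f appears in no bag, so the decomposition is invalid.

No — vertex f appears in no bag.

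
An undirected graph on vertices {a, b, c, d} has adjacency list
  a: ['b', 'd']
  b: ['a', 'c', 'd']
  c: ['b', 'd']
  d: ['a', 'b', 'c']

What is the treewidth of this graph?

A width-2 tree decomposition is:
Bags: B1 = {b, c, d}  B2 = {a, b, d}
Tree: B1–B2
Every bag has size at most 3, so the width is 3 − 1 = 2 and tw(G) ≤ 2. Conversely, {b, c, d} is a clique of size 3, and the vertices of any clique must share a bag in every tree decomposition; so some bag has ≥ 3 vertices and tw(G) ≥ 2. Hence tw(G) = 2 exactly.

2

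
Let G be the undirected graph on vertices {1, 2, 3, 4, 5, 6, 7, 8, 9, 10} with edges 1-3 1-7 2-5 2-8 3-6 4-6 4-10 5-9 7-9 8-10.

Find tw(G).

A width-2 tree decomposition is:
Bags: B1 = {1, 3, 6}  B2 = {1, 4, 6}  B3 = {1, 4, 10}  B4 = {1, 8, 10}  B5 = {1, 2, 8}  B6 = {1, 2, 5}  B7 = {1, 5, 9}  B8 = {1, 7, 9}
Tree: B1–B2, B2–B3, B3–B4, B4–B5, B5–B6, B6–B7, B7–B8
Each bag holds 3 vertices, so the decomposition has width 2, which upper-bounds the treewidth. Since 1–3–6–4–10–8–2–5–9–7–1 is a cycle in G, G is not acyclic. Forests are exactly the graphs of treewidth ≤ 1, so tw(G) ≥ 2. Hence tw(G) = 2 exactly.

2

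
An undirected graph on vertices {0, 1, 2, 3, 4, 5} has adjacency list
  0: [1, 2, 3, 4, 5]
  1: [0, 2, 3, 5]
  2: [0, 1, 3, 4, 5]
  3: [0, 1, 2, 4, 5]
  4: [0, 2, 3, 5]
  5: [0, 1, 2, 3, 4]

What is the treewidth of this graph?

A width-4 tree decomposition is:
Bags: B1 = {0, 1, 2, 3, 5}  B2 = {0, 2, 3, 4, 5}
Tree: B1–B2
Each bag holds 5 vertices, so the decomposition has width 4, which upper-bounds the treewidth. On the other hand G contains the 5-clique {0, 1, 2, 3, 5}. A clique must lie in a single bag of any decomposition, so no decomposition can have width below 4. The upper and lower bounds meet at 4, so that is the treewidth.

4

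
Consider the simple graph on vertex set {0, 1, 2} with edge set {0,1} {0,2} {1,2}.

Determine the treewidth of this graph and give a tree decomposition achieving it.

With just one bag of size 3, the width is 3 − 1 = 2, so tw(G) ≤ 2. For the lower bound, the 3 vertices {0, 1, 2} are pairwise adjacent, and any tree decomposition puts a clique entirely inside one bag — forcing width ≥ 2. Therefore the treewidth is 2.

Treewidth 2.
One optimal decomposition is:
Bags: B1 = {0, 1, 2}
Tree: (single bag)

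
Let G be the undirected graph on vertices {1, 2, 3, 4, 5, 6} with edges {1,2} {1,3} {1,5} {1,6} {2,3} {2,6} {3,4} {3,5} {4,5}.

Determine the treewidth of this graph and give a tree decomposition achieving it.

Treewidth 2.
One such decomposition:
Bags: B1 = {1, 3, 5}  B2 = {1, 2, 3}  B3 = {3, 4, 5}  B4 = {1, 2, 6}
Tree: B1–B2, B1–B3, B2–B4

Every bag has size at most 3, so the width is 3 − 1 = 2 and tw(G) ≤ 2. For the lower bound, the 3 vertices {1, 2, 3} are pairwise adjacent, and any tree decomposition puts a clique entirely inside one bag — forcing width ≥ 2. The upper and lower bounds meet at 2, so that is the treewidth.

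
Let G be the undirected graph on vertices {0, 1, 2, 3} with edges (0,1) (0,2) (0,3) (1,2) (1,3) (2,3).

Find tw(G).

3

A width-3 tree decomposition is:
Bags: B1 = {0, 1, 2, 3}
Tree: (single bag)
A single bag containing all 4 vertices is trivially a valid decomposition of width 3. On the other hand G contains the 4-clique {0, 1, 2, 3}. A clique must lie in a single bag of any decomposition, so no decomposition can have width below 3. The upper and lower bounds meet at 3, so that is the treewidth.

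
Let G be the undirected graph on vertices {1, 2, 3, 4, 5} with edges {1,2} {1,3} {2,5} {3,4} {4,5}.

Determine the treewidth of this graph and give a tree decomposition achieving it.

Treewidth 2.
One such decomposition:
Bags: B1 = {2, 4, 5}  B2 = {2, 3, 4}  B3 = {1, 2, 3}
Tree: B1–B2, B2–B3

Every bag has size at most 3, so the width is 3 − 1 = 2 and tw(G) ≤ 2. Since 2–5–4–3–1–2 is a cycle in G, G is not acyclic. Forests are exactly the graphs of treewidth ≤ 1, so tw(G) ≥ 2. Hence tw(G) = 2 exactly.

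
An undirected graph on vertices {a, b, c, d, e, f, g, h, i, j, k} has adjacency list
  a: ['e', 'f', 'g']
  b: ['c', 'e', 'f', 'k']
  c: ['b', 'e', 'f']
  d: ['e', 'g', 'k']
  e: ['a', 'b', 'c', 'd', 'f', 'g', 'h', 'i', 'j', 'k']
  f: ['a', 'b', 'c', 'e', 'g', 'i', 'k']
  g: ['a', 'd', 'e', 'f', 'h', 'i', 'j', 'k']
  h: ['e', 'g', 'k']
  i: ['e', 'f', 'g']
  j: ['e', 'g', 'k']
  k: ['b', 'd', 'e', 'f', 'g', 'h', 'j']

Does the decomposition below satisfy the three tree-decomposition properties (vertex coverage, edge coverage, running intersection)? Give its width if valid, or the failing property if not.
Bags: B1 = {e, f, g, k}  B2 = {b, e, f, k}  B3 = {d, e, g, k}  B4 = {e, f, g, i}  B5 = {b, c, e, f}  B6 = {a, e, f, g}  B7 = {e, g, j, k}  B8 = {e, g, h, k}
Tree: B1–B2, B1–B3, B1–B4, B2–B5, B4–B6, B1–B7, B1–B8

Yes; width 3.

Every vertex of G appears in some bag (union = {a, b, c, d, e, f, g, h, i, j, k}); every edge is covered by a bag; and for each vertex v the set of bags containing v is connected in the bag tree. The decomposition is therefore valid. The largest bag has 4 vertices, so the width is 3.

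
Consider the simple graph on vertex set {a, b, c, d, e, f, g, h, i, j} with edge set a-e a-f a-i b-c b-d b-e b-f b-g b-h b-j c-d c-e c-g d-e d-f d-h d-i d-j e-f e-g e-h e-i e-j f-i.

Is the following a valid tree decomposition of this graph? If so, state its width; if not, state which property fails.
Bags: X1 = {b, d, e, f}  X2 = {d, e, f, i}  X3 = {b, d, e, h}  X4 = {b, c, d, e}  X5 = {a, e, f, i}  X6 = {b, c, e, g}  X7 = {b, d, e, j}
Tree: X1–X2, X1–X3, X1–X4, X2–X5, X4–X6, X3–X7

Yes; width 3.

Checking the three conditions: (i) the bags cover all of {a, b, c, d, e, f, g, h, i, j}; (ii) for each edge, some bag contains both endpoints; (iii) the bags containing any fixed vertex form a subtree. All hold, so the decomposition is valid with width 4 − 1 = 3.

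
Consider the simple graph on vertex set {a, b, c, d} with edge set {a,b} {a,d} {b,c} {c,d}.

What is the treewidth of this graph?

A width-2 tree decomposition is:
Bags: B1 = {a, b, c}  B2 = {a, c, d}
Tree: B1–B2
Each bag holds 3 vertices, so the decomposition has width 2, which upper-bounds the treewidth. The edges c–b–a–d–c form a cycle, so G is not a tree and its treewidth is at least 2. Hence tw(G) = 2 exactly.

2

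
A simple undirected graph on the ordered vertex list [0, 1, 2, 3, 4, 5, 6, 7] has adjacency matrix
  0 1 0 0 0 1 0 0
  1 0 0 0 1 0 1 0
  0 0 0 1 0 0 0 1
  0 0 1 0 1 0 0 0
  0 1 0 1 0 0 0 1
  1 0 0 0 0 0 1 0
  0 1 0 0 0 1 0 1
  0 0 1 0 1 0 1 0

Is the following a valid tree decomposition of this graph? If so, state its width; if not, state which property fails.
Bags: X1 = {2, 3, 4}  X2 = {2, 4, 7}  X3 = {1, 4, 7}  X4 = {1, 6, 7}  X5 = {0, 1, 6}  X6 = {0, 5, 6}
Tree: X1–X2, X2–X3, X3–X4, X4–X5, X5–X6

Vertex coverage: the bags together contain {0, 1, 2, 3, 4, 5, 6, 7}, the full vertex set. Edge coverage: each edge of G has both endpoints in at least one bag. Running intersection: for every vertex, the bags containing it form a connected subtree. All three properties hold, so this is a valid tree decomposition of width max|bag| − 1 = 2, and hence tw(G) ≤ 2.

Yes; width 2.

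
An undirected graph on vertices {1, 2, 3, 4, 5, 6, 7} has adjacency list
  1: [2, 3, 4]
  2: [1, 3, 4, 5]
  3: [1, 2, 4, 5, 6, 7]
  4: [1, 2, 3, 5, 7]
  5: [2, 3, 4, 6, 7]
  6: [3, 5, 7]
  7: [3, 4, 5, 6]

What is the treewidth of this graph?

A width-3 tree decomposition is:
Bags: B1 = {1, 2, 3, 4}  B2 = {2, 3, 4, 5}  B3 = {3, 4, 5, 7}  B4 = {3, 5, 6, 7}
Tree: B1–B2, B2–B3, B3–B4
Each bag holds 4 vertices, so the decomposition has width 3, which upper-bounds the treewidth. On the other hand G contains the 4-clique {1, 2, 3, 4}. A clique must lie in a single bag of any decomposition, so no decomposition can have width below 3. Hence tw(G) = 3 exactly.

3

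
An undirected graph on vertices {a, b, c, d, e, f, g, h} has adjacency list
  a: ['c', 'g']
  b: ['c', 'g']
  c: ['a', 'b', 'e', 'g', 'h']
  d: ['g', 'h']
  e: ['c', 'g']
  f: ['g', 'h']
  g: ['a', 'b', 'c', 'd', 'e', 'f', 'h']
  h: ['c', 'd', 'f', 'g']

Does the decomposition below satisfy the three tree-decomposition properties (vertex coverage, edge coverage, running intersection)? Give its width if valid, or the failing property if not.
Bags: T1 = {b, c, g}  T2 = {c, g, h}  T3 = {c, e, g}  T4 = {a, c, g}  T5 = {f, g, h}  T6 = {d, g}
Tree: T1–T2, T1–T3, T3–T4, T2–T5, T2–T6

No — edge (h,d) lies in no bag.

A tree decomposition must satisfy three properties: every vertex lies in some bag; for every edge, both endpoints lie together in some bag; and for every vertex, the bags containing it form a connected subtree. Here edge (h,d) lies in no bag, so the decomposition is invalid.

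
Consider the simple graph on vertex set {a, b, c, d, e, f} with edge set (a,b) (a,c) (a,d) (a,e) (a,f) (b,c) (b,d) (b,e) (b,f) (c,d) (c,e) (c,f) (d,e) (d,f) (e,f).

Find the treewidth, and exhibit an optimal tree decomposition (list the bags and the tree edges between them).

Treewidth 5.
Bags: B1 = {a, b, c, d, e, f}
Tree: (single bag)

With just one bag of size 6, the width is 6 − 1 = 5, so tw(G) ≤ 5. Conversely, {a, b, c, d, e, f} is a clique of size 6, and the vertices of any clique must share a bag in every tree decomposition; so some bag has ≥ 6 vertices and tw(G) ≥ 5. Combining the bounds, tw(G) = 5.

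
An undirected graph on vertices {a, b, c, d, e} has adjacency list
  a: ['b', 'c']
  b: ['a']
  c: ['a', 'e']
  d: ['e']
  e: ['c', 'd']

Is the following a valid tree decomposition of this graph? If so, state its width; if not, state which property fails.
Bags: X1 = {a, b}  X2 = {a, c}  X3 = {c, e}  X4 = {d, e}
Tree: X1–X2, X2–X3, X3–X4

Yes; width 1.

Every vertex of G appears in some bag (union = {a, b, c, d, e}); every edge is covered by a bag; and for each vertex v the set of bags containing v is connected in the bag tree. The decomposition is therefore valid. The largest bag has 2 vertices, so the width is 1.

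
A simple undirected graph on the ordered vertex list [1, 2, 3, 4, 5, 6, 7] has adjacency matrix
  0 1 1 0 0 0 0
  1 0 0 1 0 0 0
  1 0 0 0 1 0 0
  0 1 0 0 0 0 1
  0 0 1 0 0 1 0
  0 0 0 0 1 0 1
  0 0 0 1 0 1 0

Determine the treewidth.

2

A width-2 tree decomposition is:
Bags: B1 = {1, 2, 3}  B2 = {2, 3, 5}  B3 = {2, 5, 6}  B4 = {2, 6, 7}  B5 = {2, 4, 7}
Tree: B1–B2, B2–B3, B3–B4, B4–B5
Each bag holds 3 vertices, so the decomposition has width 2, which upper-bounds the treewidth. The edges 2–1–3–5–6–7–4–2 form a cycle, so G is not a tree and its treewidth is at least 2. The upper and lower bounds meet at 2, so that is the treewidth.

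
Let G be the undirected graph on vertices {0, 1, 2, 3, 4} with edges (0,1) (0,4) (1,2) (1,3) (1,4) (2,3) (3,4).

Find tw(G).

A width-2 tree decomposition is:
Bags: B1 = {0, 1, 4}  B2 = {1, 3, 4}  B3 = {1, 2, 3}
Tree: B1–B2, B2–B3
Each bag holds 3 vertices, so the decomposition has width 2, which upper-bounds the treewidth. Conversely, {0, 1, 4} is a clique of size 3, and the vertices of any clique must share a bag in every tree decomposition; so some bag has ≥ 3 vertices and tw(G) ≥ 2. The upper and lower bounds meet at 2, so that is the treewidth.

2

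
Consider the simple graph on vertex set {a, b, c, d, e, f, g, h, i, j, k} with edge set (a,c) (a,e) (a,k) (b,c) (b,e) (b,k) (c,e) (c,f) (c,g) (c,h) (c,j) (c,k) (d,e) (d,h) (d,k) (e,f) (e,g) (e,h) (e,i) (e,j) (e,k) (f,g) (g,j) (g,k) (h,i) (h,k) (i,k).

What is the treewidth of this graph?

A width-3 tree decomposition is:
Bags: B1 = {c, e, h, k}  B2 = {a, c, e, k}  B3 = {b, c, e, k}  B4 = {c, e, g, k}  B5 = {d, e, h, k}  B6 = {c, e, f, g}  B7 = {e, h, i, k}  B8 = {c, e, g, j}
Tree: B1–B2, B2–B3, B3–B4, B1–B5, B4–B6, B5–B7, B4–B8
The largest bag has 4 vertices, giving width 3; this decomposition certifies tw(G) ≤ 3. On the other hand G contains the 4-clique {c, e, g, j}. A clique must lie in a single bag of any decomposition, so no decomposition can have width below 3. Therefore the treewidth is 3.

3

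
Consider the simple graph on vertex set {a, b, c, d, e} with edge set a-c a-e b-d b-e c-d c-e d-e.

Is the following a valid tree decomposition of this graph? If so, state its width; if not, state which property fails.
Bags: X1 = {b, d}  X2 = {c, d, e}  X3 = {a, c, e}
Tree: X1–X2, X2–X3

A tree decomposition must satisfy three properties: every vertex lies in some bag; for every edge, both endpoints lie together in some bag; and for every vertex, the bags containing it form a connected subtree. Here edge (e,b) lies in no bag, so the decomposition is invalid.

No — edge (e,b) lies in no bag.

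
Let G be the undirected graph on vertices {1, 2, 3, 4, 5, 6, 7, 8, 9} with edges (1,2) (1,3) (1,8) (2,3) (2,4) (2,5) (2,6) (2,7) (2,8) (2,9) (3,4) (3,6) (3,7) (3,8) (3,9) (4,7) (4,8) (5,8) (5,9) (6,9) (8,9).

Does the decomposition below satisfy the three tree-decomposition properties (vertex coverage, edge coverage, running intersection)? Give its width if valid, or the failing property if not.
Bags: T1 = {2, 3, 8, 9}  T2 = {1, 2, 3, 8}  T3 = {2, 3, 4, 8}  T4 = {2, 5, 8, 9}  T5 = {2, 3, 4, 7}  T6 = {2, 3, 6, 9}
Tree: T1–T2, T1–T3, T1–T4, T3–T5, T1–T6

Vertex coverage: the bags together contain {1, 2, 3, 4, 5, 6, 7, 8, 9}, the full vertex set. Edge coverage: each edge of G has both endpoints in at least one bag. Running intersection: for every vertex, the bags containing it form a connected subtree. All three properties hold, so this is a valid tree decomposition of width max|bag| − 1 = 3, and hence tw(G) ≤ 3.

Yes; width 3.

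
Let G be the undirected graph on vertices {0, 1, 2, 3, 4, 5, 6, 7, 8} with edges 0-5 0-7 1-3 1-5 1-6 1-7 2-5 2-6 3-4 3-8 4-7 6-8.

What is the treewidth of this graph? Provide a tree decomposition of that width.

Every bag has size at most 4, so the width is 4 − 1 = 3 and tw(G) ≤ 3. For the lower bound: the 4 vertex sets {3,4,8}, {7}, {1}, {0,2,5,6} are disjoint, each induces a connected subgraph, and every pair is joined by at least one edge of G. Contracting each set to a single vertex therefore yields K_{4} as a minor, and since treewidth is minor-monotone, tw(G) ≥ tw(K_{4}) = 3. Therefore the treewidth is 3.

Treewidth 3.
Bags: B1 = {3, 4, 7, 8}  B2 = {1, 3, 7, 8}  B3 = {1, 6, 7, 8}  B4 = {0, 1, 6, 7}  B5 = {0, 1, 5, 6}  B6 = {0, 2, 5, 6}
Tree: B1–B2, B2–B3, B3–B4, B4–B5, B5–B6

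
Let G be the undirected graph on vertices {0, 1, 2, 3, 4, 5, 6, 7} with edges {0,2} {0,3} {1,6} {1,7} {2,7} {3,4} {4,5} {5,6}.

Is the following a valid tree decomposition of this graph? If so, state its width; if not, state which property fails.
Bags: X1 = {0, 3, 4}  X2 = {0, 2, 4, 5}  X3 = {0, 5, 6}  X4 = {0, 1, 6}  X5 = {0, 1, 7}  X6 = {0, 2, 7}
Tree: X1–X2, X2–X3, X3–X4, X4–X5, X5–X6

A tree decomposition must satisfy three properties: every vertex lies in some bag; for every edge, both endpoints lie together in some bag; and for every vertex, the bags containing it form a connected subtree. Here bags containing vertex 2 are not connected in the tree, so the decomposition is invalid.

No — bags containing vertex 2 are not connected in the tree.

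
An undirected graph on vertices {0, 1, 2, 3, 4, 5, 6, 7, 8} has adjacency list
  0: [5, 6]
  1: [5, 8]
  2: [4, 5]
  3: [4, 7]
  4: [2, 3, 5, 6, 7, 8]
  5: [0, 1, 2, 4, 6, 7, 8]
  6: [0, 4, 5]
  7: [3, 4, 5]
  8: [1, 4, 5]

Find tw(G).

2

A width-2 tree decomposition is:
Bags: B1 = {2, 4, 5}  B2 = {4, 5, 7}  B3 = {3, 4, 7}  B4 = {4, 5, 8}  B5 = {1, 5, 8}  B6 = {4, 5, 6}  B7 = {0, 5, 6}
Tree: B1–B2, B2–B3, B1–B4, B4–B5, B2–B6, B6–B7
The largest bag has 3 vertices, giving width 2; this decomposition certifies tw(G) ≤ 2. For the lower bound, the 3 vertices {3, 4, 7} are pairwise adjacent, and any tree decomposition puts a clique entirely inside one bag — forcing width ≥ 2. Combining the bounds, tw(G) = 2.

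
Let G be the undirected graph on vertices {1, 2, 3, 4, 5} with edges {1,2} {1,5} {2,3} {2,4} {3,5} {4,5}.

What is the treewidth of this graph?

2

A width-2 tree decomposition is:
Bags: B1 = {1, 2, 5}  B2 = {2, 3, 5}  B3 = {2, 4, 5}
Tree: B1–B2, B2–B3
Every bag has size at most 3, so the width is 3 − 1 = 2 and tw(G) ≤ 2. The edges 2–1–5–3–2 form a cycle, so G is not a tree and its treewidth is at least 2. The upper and lower bounds meet at 2, so that is the treewidth.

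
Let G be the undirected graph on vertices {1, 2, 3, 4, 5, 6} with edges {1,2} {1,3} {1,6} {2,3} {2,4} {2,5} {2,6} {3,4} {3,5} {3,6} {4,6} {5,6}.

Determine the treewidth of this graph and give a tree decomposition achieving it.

Each bag holds 4 vertices, so the decomposition has width 3, which upper-bounds the treewidth. For the lower bound, the 4 vertices {1, 2, 3, 6} are pairwise adjacent, and any tree decomposition puts a clique entirely inside one bag — forcing width ≥ 3. Combining the bounds, tw(G) = 3.

Treewidth 3.
One such decomposition:
Bags: B1 = {2, 3, 5, 6}  B2 = {1, 2, 3, 6}  B3 = {2, 3, 4, 6}
Tree: B1–B2, B2–B3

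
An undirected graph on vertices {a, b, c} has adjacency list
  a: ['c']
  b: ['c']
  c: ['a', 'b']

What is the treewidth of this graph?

1

A width-1 tree decomposition is:
Bags: B1 = {a, c}  B2 = {b, c}
Tree: B1–B2
Each bag holds 2 vertices, so the decomposition has width 1, which upper-bounds the treewidth. G has an edge, so its treewidth is at least 1. Therefore the treewidth is 1.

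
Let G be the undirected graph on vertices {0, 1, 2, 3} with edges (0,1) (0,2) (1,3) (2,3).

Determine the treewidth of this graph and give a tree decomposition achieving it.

The largest bag has 3 vertices, giving width 2; this decomposition certifies tw(G) ≤ 2. For the lower bound, G contains the cycle 1–3–2–0–1, so G is not a forest; only forests have treewidth ≤ 1, hence tw(G) ≥ 2. Combining the bounds, tw(G) = 2.

Treewidth 2.
Bags: B1 = {1, 2, 3}  B2 = {0, 1, 2}
Tree: B1–B2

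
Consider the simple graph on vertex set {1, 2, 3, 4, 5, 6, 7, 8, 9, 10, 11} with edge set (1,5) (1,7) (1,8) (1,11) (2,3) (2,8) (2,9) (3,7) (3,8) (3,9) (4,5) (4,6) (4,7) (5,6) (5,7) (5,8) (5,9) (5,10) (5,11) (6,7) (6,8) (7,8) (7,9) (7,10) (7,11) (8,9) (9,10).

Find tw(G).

A width-3 tree decomposition is:
Bags: B1 = {5, 6, 7, 8}  B2 = {5, 7, 8, 9}  B3 = {3, 7, 8, 9}  B4 = {2, 3, 8, 9}  B5 = {5, 7, 9, 10}  B6 = {1, 5, 7, 8}  B7 = {1, 5, 7, 11}  B8 = {4, 5, 6, 7}
Tree: B1–B2, B2–B3, B3–B4, B2–B5, B1–B6, B6–B7, B1–B8
The largest bag has 4 vertices, giving width 3; this decomposition certifies tw(G) ≤ 3. On the other hand G contains the 4-clique {2, 3, 8, 9}. A clique must lie in a single bag of any decomposition, so no decomposition can have width below 3. Hence tw(G) = 3 exactly.

3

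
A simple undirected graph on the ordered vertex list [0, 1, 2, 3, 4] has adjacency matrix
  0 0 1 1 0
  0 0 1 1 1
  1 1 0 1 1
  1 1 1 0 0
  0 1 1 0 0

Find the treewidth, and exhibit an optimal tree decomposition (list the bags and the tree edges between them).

The largest bag has 3 vertices, giving width 2; this decomposition certifies tw(G) ≤ 2. For the lower bound, the 3 vertices {0, 2, 3} are pairwise adjacent, and any tree decomposition puts a clique entirely inside one bag — forcing width ≥ 2. Combining the bounds, tw(G) = 2.

Treewidth 2.
Bags: B1 = {1, 2, 3}  B2 = {1, 2, 4}  B3 = {0, 2, 3}
Tree: B1–B2, B1–B3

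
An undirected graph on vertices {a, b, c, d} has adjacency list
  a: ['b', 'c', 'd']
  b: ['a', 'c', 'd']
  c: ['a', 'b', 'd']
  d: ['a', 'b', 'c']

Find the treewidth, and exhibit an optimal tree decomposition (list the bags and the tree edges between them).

Treewidth 3.
One such decomposition:
Bags: B1 = {a, b, c, d}
Tree: (single bag)

With just one bag of size 4, the width is 4 − 1 = 3, so tw(G) ≤ 3. For the lower bound, the 4 vertices {a, b, c, d} are pairwise adjacent, and any tree decomposition puts a clique entirely inside one bag — forcing width ≥ 3. Combining the bounds, tw(G) = 3.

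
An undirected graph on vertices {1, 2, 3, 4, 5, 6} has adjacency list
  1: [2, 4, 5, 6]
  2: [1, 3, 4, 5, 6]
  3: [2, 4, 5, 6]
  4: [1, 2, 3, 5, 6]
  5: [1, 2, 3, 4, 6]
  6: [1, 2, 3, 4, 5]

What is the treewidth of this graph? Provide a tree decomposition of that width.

Each bag holds 5 vertices, so the decomposition has width 4, which upper-bounds the treewidth. On the other hand G contains the 5-clique {1, 2, 4, 5, 6}. A clique must lie in a single bag of any decomposition, so no decomposition can have width below 4. Therefore the treewidth is 4.

Treewidth 4.
One such decomposition:
Bags: B1 = {1, 2, 4, 5, 6}  B2 = {2, 3, 4, 5, 6}
Tree: B1–B2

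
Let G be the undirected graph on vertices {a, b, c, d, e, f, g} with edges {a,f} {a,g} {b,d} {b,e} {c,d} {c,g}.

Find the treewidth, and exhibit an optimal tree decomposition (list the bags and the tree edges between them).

The largest bag has 2 vertices, giving width 1; this decomposition certifies tw(G) ≤ 1. G has an edge, so its treewidth is at least 1. Therefore the treewidth is 1.

Treewidth 1.
Bags: B1 = {a, f}  B2 = {a, g}  B3 = {c, g}  B4 = {c, d}  B5 = {b, d}  B6 = {b, e}
Tree: B1–B2, B2–B3, B3–B4, B4–B5, B5–B6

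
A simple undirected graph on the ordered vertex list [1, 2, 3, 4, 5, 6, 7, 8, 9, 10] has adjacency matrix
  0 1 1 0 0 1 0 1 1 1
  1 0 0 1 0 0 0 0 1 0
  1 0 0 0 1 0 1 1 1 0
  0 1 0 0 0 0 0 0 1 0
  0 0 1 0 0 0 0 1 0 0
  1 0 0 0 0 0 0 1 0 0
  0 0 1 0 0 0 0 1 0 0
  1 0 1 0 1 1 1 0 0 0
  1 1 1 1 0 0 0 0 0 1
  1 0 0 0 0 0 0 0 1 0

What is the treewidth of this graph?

A width-2 tree decomposition is:
Bags: B1 = {1, 3, 9}  B2 = {1, 2, 9}  B3 = {2, 4, 9}  B4 = {1, 3, 8}  B5 = {3, 7, 8}  B6 = {1, 9, 10}  B7 = {1, 6, 8}  B8 = {3, 5, 8}
Tree: B1–B2, B2–B3, B1–B4, B4–B5, B2–B6, B4–B7, B5–B8
The largest bag has 3 vertices, giving width 2; this decomposition certifies tw(G) ≤ 2. For the lower bound, the 3 vertices {1, 3, 8} are pairwise adjacent, and any tree decomposition puts a clique entirely inside one bag — forcing width ≥ 2. Combining the bounds, tw(G) = 2.

2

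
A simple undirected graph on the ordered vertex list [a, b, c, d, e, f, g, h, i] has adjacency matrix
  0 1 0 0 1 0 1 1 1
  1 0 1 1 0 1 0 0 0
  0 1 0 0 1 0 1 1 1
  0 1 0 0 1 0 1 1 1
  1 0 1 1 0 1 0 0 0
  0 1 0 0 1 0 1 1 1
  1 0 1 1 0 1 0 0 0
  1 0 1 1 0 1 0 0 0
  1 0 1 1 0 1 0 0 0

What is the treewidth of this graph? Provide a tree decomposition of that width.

Each bag holds 5 vertices, so the decomposition has width 4, which upper-bounds the treewidth. For the lower bound: the 5 vertex sets {a,g}, {b,c}, {f,i}, {d}, {h} are disjoint, each induces a connected subgraph, and every pair is joined by at least one edge of G. Contracting each set to a single vertex therefore yields K_{5} as a minor, and since treewidth is minor-monotone, tw(G) ≥ tw(K_{5}) = 4. Therefore the treewidth is 4.

Treewidth 4.
Bags: B1 = {a, c, d, f, g}  B2 = {a, b, c, d, f}  B3 = {a, c, d, f, i}  B4 = {a, c, d, f, h}  B5 = {a, c, d, e, f}
Tree: B1–B2, B2–B3, B3–B4, B4–B5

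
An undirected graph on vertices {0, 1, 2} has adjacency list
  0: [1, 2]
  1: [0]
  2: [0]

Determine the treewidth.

1

A width-1 tree decomposition is:
Bags: B1 = {0, 1}  B2 = {0, 2}
Tree: B1–B2
Every bag has size at most 2, so the width is 2 − 1 = 1 and tw(G) ≤ 1. Any graph with an edge has treewidth ≥ 1, and G has the edge 1–0. Therefore the treewidth is 1.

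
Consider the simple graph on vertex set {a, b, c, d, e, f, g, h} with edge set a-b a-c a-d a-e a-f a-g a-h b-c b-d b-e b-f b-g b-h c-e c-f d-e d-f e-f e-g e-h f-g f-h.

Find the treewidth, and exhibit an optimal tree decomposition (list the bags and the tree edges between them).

Each bag holds 5 vertices, so the decomposition has width 4, which upper-bounds the treewidth. On the other hand G contains the 5-clique {a, b, d, e, f}. A clique must lie in a single bag of any decomposition, so no decomposition can have width below 4. Combining the bounds, tw(G) = 4.

Treewidth 4.
Bags: B1 = {a, b, c, e, f}  B2 = {a, b, d, e, f}  B3 = {a, b, e, f, h}  B4 = {a, b, e, f, g}
Tree: B1–B2, B1–B3, B2–B4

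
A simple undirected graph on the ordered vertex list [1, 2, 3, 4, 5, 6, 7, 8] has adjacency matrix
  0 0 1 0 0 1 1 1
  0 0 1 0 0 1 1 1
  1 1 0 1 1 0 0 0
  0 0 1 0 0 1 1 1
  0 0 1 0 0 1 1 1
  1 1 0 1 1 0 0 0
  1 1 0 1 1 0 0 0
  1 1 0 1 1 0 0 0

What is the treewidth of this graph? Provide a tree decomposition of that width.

Treewidth 4.
Bags: B1 = {1, 2, 4, 5, 7}  B2 = {1, 2, 4, 5, 6}  B3 = {1, 2, 4, 5, 8}  B4 = {1, 2, 3, 4, 5}
Tree: B1–B2, B2–B3, B3–B4

Each bag holds 5 vertices, so the decomposition has width 4, which upper-bounds the treewidth. For the lower bound: the 5 vertex sets {1,7}, {2,6}, {4,8}, {5}, {3} are disjoint, each induces a connected subgraph, and every pair is joined by at least one edge of G. Contracting each set to a single vertex therefore yields K_{5} as a minor, and since treewidth is minor-monotone, tw(G) ≥ tw(K_{5}) = 4. Therefore the treewidth is 4.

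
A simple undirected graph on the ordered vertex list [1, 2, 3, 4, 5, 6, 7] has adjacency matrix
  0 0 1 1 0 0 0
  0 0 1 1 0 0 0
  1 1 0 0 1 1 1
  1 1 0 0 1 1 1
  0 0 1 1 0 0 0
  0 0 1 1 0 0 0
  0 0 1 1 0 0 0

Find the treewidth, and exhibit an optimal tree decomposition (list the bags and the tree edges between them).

Every bag has size at most 3, so the width is 3 − 1 = 2 and tw(G) ≤ 2. For the lower bound, G contains the cycle 3–1–4–7–3, so G is not a forest; only forests have treewidth ≤ 1, hence tw(G) ≥ 2. Therefore the treewidth is 2.

Treewidth 2.
One optimal decomposition is:
Bags: B1 = {1, 3, 4}  B2 = {3, 4, 7}  B3 = {2, 3, 4}  B4 = {3, 4, 5}  B5 = {3, 4, 6}
Tree: B1–B2, B2–B3, B3–B4, B4–B5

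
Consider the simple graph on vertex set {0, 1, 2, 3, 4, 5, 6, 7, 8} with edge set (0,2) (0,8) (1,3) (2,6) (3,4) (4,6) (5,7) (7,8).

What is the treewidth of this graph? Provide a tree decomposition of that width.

The largest bag has 2 vertices, giving width 1; this decomposition certifies tw(G) ≤ 1. G has an edge, so its treewidth is at least 1. Hence tw(G) = 1 exactly.

Treewidth 1.
Bags: B1 = {1, 3}  B2 = {3, 4}  B3 = {4, 6}  B4 = {2, 6}  B5 = {0, 2}  B6 = {0, 8}  B7 = {7, 8}  B8 = {5, 7}
Tree: B1–B2, B2–B3, B3–B4, B4–B5, B5–B6, B6–B7, B7–B8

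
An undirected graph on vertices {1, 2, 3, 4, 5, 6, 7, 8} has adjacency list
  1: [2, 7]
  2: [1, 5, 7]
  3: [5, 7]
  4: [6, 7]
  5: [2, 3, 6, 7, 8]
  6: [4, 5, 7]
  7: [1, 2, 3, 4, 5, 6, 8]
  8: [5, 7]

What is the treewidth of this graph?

2

A width-2 tree decomposition is:
Bags: B1 = {4, 6, 7}  B2 = {5, 6, 7}  B3 = {2, 5, 7}  B4 = {5, 7, 8}  B5 = {3, 5, 7}  B6 = {1, 2, 7}
Tree: B1–B2, B2–B3, B2–B4, B3–B5, B3–B6
Every bag has size at most 3, so the width is 3 − 1 = 2 and tw(G) ≤ 2. Conversely, {1, 2, 7} is a clique of size 3, and the vertices of any clique must share a bag in every tree decomposition; so some bag has ≥ 3 vertices and tw(G) ≥ 2. Therefore the treewidth is 2.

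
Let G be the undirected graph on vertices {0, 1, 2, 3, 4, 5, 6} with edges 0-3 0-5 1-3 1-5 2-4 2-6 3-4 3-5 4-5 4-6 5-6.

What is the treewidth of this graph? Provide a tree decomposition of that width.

Treewidth 2.
One optimal decomposition is:
Bags: B1 = {1, 3, 5}  B2 = {3, 4, 5}  B3 = {4, 5, 6}  B4 = {2, 4, 6}  B5 = {0, 3, 5}
Tree: B1–B2, B2–B3, B3–B4, B1–B5

The largest bag has 3 vertices, giving width 2; this decomposition certifies tw(G) ≤ 2. Conversely, {2, 4, 6} is a clique of size 3, and the vertices of any clique must share a bag in every tree decomposition; so some bag has ≥ 3 vertices and tw(G) ≥ 2. Hence tw(G) = 2 exactly.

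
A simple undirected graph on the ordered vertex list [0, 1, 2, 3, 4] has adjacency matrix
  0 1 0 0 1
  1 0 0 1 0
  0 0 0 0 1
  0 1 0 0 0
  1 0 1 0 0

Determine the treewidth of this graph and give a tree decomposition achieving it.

Each bag holds 2 vertices, so the decomposition has width 1, which upper-bounds the treewidth. Any graph with an edge has treewidth ≥ 1, and G has the edge 3–1. The upper and lower bounds meet at 1, so that is the treewidth.

Treewidth 1.
One optimal decomposition is:
Bags: B1 = {1, 3}  B2 = {0, 1}  B3 = {0, 4}  B4 = {2, 4}
Tree: B1–B2, B2–B3, B3–B4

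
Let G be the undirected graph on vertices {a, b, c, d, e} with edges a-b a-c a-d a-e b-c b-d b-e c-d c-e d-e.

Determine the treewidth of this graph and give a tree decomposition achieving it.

Treewidth 4.
One optimal decomposition is:
Bags: B1 = {a, b, c, d, e}
Tree: (single bag)

A single bag containing all 5 vertices is trivially a valid decomposition of width 4. On the other hand G contains the 5-clique {a, b, c, d, e}. A clique must lie in a single bag of any decomposition, so no decomposition can have width below 4. Hence tw(G) = 4 exactly.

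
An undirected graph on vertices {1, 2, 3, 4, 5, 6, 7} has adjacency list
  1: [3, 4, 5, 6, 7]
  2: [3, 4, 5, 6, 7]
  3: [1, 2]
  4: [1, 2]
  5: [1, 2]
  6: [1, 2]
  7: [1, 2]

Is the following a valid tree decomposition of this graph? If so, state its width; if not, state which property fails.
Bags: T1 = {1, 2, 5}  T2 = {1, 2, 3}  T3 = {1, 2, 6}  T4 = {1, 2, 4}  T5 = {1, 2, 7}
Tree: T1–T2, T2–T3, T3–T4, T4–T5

Vertex coverage: the bags together contain {1, 2, 3, 4, 5, 6, 7}, the full vertex set. Edge coverage: each edge of G has both endpoints in at least one bag. Running intersection: for every vertex, the bags containing it form a connected subtree. All three properties hold, so this is a valid tree decomposition of width max|bag| − 1 = 2, and hence tw(G) ≤ 2.

Yes; width 2.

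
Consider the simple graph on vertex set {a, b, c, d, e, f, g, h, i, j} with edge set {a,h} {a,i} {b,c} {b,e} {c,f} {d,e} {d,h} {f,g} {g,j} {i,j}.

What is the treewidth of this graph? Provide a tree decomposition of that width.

Treewidth 2.
Bags: B1 = {d, e, h}  B2 = {b, e, h}  B3 = {b, c, h}  B4 = {c, f, h}  B5 = {f, g, h}  B6 = {g, h, j}  B7 = {h, i, j}  B8 = {a, h, i}
Tree: B1–B2, B2–B3, B3–B4, B4–B5, B5–B6, B6–B7, B7–B8

Every bag has size at most 3, so the width is 3 − 1 = 2 and tw(G) ≤ 2. The edges h–d–e–b–c–f–g–j–i–a–h form a cycle, so G is not a tree and its treewidth is at least 2. The upper and lower bounds meet at 2, so that is the treewidth.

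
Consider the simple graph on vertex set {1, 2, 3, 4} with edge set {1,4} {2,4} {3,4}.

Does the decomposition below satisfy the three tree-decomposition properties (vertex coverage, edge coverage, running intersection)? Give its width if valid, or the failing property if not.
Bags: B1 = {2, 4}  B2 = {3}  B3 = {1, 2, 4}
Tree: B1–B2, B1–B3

No — edge (4,3) lies in no bag.

A tree decomposition must satisfy three properties: every vertex lies in some bag; for every edge, both endpoints lie together in some bag; and for every vertex, the bags containing it form a connected subtree. Here edge (4,3) lies in no bag, so the decomposition is invalid.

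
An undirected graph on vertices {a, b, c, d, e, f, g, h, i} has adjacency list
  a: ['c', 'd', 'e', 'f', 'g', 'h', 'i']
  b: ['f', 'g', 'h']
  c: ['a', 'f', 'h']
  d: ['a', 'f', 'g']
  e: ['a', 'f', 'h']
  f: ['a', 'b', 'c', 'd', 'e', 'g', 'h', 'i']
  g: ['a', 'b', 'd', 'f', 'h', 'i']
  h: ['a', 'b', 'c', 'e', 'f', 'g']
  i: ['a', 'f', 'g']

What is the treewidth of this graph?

A width-3 tree decomposition is:
Bags: B1 = {a, f, g, i}  B2 = {a, f, g, h}  B3 = {a, e, f, h}  B4 = {b, f, g, h}  B5 = {a, c, f, h}  B6 = {a, d, f, g}
Tree: B1–B2, B2–B3, B2–B4, B3–B5, B1–B6
Each bag holds 4 vertices, so the decomposition has width 3, which upper-bounds the treewidth. On the other hand G contains the 4-clique {a, d, f, g}. A clique must lie in a single bag of any decomposition, so no decomposition can have width below 3. Combining the bounds, tw(G) = 3.

3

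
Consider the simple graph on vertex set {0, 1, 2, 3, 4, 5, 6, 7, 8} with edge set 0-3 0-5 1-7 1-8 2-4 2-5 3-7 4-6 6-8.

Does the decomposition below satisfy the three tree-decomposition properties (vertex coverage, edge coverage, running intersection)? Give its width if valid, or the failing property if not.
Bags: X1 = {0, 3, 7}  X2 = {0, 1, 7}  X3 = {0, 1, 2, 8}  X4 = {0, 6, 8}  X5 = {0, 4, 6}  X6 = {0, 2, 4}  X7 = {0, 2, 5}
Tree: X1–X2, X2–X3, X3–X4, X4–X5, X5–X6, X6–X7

A tree decomposition must satisfy three properties: every vertex lies in some bag; for every edge, both endpoints lie together in some bag; and for every vertex, the bags containing it form a connected subtree. Here bags containing vertex 2 are not connected in the tree, so the decomposition is invalid.

No — bags containing vertex 2 are not connected in the tree.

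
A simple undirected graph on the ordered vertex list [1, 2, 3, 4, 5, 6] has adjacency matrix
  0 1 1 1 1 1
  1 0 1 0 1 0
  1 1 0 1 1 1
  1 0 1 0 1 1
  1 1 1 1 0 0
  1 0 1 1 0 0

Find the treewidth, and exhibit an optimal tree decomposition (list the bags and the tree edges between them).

Treewidth 3.
One such decomposition:
Bags: B1 = {1, 3, 4, 6}  B2 = {1, 3, 4, 5}  B3 = {1, 2, 3, 5}
Tree: B1–B2, B2–B3

Each bag holds 4 vertices, so the decomposition has width 3, which upper-bounds the treewidth. On the other hand G contains the 4-clique {1, 2, 3, 5}. A clique must lie in a single bag of any decomposition, so no decomposition can have width below 3. The upper and lower bounds meet at 3, so that is the treewidth.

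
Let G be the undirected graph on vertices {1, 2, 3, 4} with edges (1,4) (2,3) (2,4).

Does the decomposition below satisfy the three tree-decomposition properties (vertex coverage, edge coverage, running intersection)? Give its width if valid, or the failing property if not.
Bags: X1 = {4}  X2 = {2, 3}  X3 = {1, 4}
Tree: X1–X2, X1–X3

No — edge (2,4) lies in no bag.

A tree decomposition must satisfy three properties: every vertex lies in some bag; for every edge, both endpoints lie together in some bag; and for every vertex, the bags containing it form a connected subtree. Here edge (2,4) lies in no bag, so the decomposition is invalid.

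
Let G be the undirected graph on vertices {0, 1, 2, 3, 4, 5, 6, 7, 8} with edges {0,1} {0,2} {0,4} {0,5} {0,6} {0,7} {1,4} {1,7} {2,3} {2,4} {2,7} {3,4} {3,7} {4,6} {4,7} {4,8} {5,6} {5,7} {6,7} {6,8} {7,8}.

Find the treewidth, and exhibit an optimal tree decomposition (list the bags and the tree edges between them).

Treewidth 3.
One optimal decomposition is:
Bags: B1 = {0, 4, 6, 7}  B2 = {4, 6, 7, 8}  B3 = {0, 2, 4, 7}  B4 = {2, 3, 4, 7}  B5 = {0, 1, 4, 7}  B6 = {0, 5, 6, 7}
Tree: B1–B2, B1–B3, B3–B4, B3–B5, B1–B6

Each bag holds 4 vertices, so the decomposition has width 3, which upper-bounds the treewidth. Conversely, {0, 1, 4, 7} is a clique of size 4, and the vertices of any clique must share a bag in every tree decomposition; so some bag has ≥ 4 vertices and tw(G) ≥ 3. The upper and lower bounds meet at 3, so that is the treewidth.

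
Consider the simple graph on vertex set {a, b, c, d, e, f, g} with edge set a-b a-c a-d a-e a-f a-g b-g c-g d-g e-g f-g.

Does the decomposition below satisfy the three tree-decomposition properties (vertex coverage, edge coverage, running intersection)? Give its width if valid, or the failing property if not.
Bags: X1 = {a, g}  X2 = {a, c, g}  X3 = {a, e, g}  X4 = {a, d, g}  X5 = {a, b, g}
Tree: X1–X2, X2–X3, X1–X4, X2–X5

No — vertex f appears in no bag.

A tree decomposition must satisfy three properties: every vertex lies in some bag; for every edge, both endpoints lie together in some bag; and for every vertex, the bags containing it form a connected subtree. Here vertex f appears in no bag, so the decomposition is invalid.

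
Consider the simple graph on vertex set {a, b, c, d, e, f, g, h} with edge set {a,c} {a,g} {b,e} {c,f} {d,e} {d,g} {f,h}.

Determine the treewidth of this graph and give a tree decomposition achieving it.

Treewidth 1.
Bags: B1 = {f, h}  B2 = {c, f}  B3 = {a, c}  B4 = {a, g}  B5 = {d, g}  B6 = {d, e}  B7 = {b, e}
Tree: B1–B2, B2–B3, B3–B4, B4–B5, B5–B6, B6–B7

Every bag has size at most 2, so the width is 2 − 1 = 1 and tw(G) ≤ 1. Any graph with an edge has treewidth ≥ 1, and G has the edge h–f. Hence tw(G) = 1 exactly.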